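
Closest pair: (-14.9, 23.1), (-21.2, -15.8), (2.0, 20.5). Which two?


d(P0,P1) = 39.4069, d(P0,P2) = 17.0988, d(P1,P2) = 43.0805
Closest: P0 and P2

Closest pair: (-14.9, 23.1) and (2.0, 20.5), distance = 17.0988


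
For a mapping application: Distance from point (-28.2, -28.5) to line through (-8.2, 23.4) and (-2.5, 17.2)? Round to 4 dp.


|cross product| = 419.83
|line direction| = sqrt(70.93) = 8.422
Distance = 419.83/sqrt(70.93) = 49.8492

49.8492


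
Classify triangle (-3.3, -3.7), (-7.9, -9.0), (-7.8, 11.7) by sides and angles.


Side lengths squared: AB^2=49.25, BC^2=428.5, CA^2=257.41
Sorted: [49.25, 257.41, 428.5]
By sides: Scalene, By angles: Obtuse

Scalene, Obtuse


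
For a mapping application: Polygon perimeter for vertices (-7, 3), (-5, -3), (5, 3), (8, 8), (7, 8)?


Sides: (-7, 3)->(-5, -3): sqrt(40) = 6.324555, (-5, -3)->(5, 3): sqrt(136) = 11.661904, (5, 3)->(8, 8): sqrt(34) = 5.830952, (8, 8)->(7, 8): sqrt(1) = 1, (7, 8)->(-7, 3): sqrt(221) = 14.866069
Sum = 39.68348
Perimeter = 39.6835

39.6835


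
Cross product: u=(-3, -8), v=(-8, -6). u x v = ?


u x v = u_x*v_y - u_y*v_x = (-3)*(-6) - (-8)*(-8)
= 18 - 64 = -46

-46


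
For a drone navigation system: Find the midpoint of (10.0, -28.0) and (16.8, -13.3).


M = ((10+16.8)/2, ((-28)+(-13.3))/2)
= (13.4, -20.65)

(13.4, -20.65)


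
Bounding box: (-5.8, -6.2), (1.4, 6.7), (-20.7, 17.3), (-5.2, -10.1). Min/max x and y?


x range: [-20.7, 1.4]
y range: [-10.1, 17.3]
Bounding box: (-20.7,-10.1) to (1.4,17.3)

(-20.7,-10.1) to (1.4,17.3)


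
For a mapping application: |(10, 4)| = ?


|u| = sqrt(10^2 + 4^2) = sqrt(116) = 10.7703

10.7703


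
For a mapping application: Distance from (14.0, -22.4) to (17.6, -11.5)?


dx=3.6, dy=10.9
d^2 = 3.6^2 + 10.9^2 = 131.77
d = sqrt(131.77) = 11.4791

11.4791


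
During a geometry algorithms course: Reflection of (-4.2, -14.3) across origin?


Reflection over origin: (x,y) -> (-x,-y)
(-4.2, -14.3) -> (4.2, 14.3)

(4.2, 14.3)


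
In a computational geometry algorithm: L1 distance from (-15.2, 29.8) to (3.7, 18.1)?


|(-15.2)-3.7| + |29.8-18.1| = 18.9 + 11.7 = 30.6

30.6


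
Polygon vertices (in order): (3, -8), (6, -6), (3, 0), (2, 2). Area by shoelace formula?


Shoelace sum: (3*(-6) - 6*(-8)) + (6*0 - 3*(-6)) + (3*2 - 2*0) + (2*(-8) - 3*2)
= 32
Area = |32|/2 = 16

16


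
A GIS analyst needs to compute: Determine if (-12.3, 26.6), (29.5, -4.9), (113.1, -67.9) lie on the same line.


Cross product: (29.5-(-12.3))*((-67.9)-26.6) - ((-4.9)-26.6)*(113.1-(-12.3))
= 0

Yes, collinear


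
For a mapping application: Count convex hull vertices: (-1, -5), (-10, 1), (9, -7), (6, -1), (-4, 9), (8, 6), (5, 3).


Convex hull vertices (CCW): (-10, 1), (-1, -5), (9, -7), (8, 6), (-4, 9)
Count = 5

5


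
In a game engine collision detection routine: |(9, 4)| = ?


|u| = sqrt(9^2 + 4^2) = sqrt(97) = 9.8489

9.8489


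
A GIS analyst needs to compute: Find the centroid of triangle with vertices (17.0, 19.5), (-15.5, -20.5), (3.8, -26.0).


Centroid = ((x_A+x_B+x_C)/3, (y_A+y_B+y_C)/3)
= ((17+(-15.5)+3.8)/3, (19.5+(-20.5)+(-26))/3)
= (1.7667, -9)

(1.7667, -9)


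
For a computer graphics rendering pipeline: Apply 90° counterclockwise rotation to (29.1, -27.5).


90° CCW: (x,y) -> (-y, x)
(29.1,-27.5) -> (27.5, 29.1)

(27.5, 29.1)


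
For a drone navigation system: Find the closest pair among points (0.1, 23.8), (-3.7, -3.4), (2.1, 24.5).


d(P0,P1) = 27.4642, d(P0,P2) = 2.119, d(P1,P2) = 28.4965
Closest: P0 and P2

Closest pair: (0.1, 23.8) and (2.1, 24.5), distance = 2.119


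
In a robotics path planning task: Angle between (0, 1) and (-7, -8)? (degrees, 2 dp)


u.v = -8, |u| = sqrt(1) = 1, |v| = sqrt(113) = 10.6301
cos(theta) = u.v/(|u||v|) = -8/sqrt(113) = -0.752577
theta = acos(-0.752577) = 138.81 degrees

138.81 degrees


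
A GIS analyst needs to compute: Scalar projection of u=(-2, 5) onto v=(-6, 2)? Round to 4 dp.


u.v = 22, |v| = sqrt(40) = 6.3246
Scalar projection = u.v / |v| = 22 / sqrt(40) = 3.4785

3.4785


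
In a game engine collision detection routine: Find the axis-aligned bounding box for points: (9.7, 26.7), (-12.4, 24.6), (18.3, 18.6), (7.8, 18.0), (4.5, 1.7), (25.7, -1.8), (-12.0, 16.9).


x range: [-12.4, 25.7]
y range: [-1.8, 26.7]
Bounding box: (-12.4,-1.8) to (25.7,26.7)

(-12.4,-1.8) to (25.7,26.7)


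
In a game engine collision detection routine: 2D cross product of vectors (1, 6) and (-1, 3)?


u x v = u_x*v_y - u_y*v_x = 1*3 - 6*(-1)
= 3 - (-6) = 9

9


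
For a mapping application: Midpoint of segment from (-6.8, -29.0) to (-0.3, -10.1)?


M = (((-6.8)+(-0.3))/2, ((-29)+(-10.1))/2)
= (-3.55, -19.55)

(-3.55, -19.55)


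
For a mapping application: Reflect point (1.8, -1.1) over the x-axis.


Reflection over x-axis: (x,y) -> (x,-y)
(1.8, -1.1) -> (1.8, 1.1)

(1.8, 1.1)


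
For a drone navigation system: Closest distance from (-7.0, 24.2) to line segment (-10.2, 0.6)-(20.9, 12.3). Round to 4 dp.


Project P onto AB: t = 0.3402 (clamped to [0,1])
Closest point on segment: (0.3809, 4.5806)
Distance: 20.9618

20.9618


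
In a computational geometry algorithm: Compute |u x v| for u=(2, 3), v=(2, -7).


|u x v| = |2*(-7) - 3*2|
= |(-14) - 6| = 20

20


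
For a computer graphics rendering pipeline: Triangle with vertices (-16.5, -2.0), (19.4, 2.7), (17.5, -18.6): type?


Side lengths squared: AB^2=1310.9, BC^2=457.3, CA^2=1431.56
Sorted: [457.3, 1310.9, 1431.56]
By sides: Scalene, By angles: Acute

Scalene, Acute


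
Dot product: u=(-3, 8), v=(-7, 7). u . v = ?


u . v = u_x*v_x + u_y*v_y = (-3)*(-7) + 8*7
= 21 + 56 = 77

77


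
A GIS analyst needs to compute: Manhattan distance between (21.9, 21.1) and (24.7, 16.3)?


|21.9-24.7| + |21.1-16.3| = 2.8 + 4.8 = 7.6

7.6


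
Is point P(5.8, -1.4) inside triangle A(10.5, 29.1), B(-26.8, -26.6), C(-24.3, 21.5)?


Cross products: AB x AP = 875.86, BC x BP = -1505.06, CA x CP = -1025.68
All same sign? no

No, outside


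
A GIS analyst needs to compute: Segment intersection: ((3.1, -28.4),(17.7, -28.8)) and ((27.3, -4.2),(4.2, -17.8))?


Cross products: d1=229.9, d2=437.7, d3=363, d4=155.2
d1*d2 < 0 and d3*d4 < 0? no

No, they don't intersect


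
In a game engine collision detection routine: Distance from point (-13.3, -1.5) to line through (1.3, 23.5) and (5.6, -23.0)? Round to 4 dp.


|cross product| = 786.4
|line direction| = sqrt(2180.74) = 46.6984
Distance = 786.4/sqrt(2180.74) = 16.84

16.84


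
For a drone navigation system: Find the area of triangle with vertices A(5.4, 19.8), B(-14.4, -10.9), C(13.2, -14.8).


Area = |x_A(y_B-y_C) + x_B(y_C-y_A) + x_C(y_A-y_B)|/2
= |21.06 + 498.24 + 405.24|/2
= 924.54/2 = 462.27

462.27


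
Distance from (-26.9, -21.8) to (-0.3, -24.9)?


dx=26.6, dy=-3.1
d^2 = 26.6^2 + (-3.1)^2 = 717.17
d = sqrt(717.17) = 26.78

26.78


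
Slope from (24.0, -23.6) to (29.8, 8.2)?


slope = (y2-y1)/(x2-x1) = (8.2-(-23.6))/(29.8-24) = 31.8/5.8 = 5.4828

5.4828


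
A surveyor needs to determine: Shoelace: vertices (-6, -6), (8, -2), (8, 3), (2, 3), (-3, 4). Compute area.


Shoelace sum: ((-6)*(-2) - 8*(-6)) + (8*3 - 8*(-2)) + (8*3 - 2*3) + (2*4 - (-3)*3) + ((-3)*(-6) - (-6)*4)
= 177
Area = |177|/2 = 88.5

88.5


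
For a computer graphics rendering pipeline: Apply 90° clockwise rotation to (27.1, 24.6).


90° CW: (x,y) -> (y, -x)
(27.1,24.6) -> (24.6, -27.1)

(24.6, -27.1)


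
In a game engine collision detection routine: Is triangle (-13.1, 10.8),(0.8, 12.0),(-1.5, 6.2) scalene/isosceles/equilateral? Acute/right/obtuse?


Side lengths squared: AB^2=194.65, BC^2=38.93, CA^2=155.72
Sorted: [38.93, 155.72, 194.65]
By sides: Scalene, By angles: Right

Scalene, Right


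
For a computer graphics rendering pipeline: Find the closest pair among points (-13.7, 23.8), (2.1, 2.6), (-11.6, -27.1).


d(P0,P1) = 26.4401, d(P0,P2) = 50.9433, d(P1,P2) = 32.7075
Closest: P0 and P1

Closest pair: (-13.7, 23.8) and (2.1, 2.6), distance = 26.4401


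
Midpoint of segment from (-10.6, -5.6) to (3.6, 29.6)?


M = (((-10.6)+3.6)/2, ((-5.6)+29.6)/2)
= (-3.5, 12)

(-3.5, 12)


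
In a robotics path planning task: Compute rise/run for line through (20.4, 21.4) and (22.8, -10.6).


slope = (y2-y1)/(x2-x1) = ((-10.6)-21.4)/(22.8-20.4) = (-32)/2.4 = -13.3333

-13.3333


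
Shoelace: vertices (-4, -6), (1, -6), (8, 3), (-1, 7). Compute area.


Shoelace sum: ((-4)*(-6) - 1*(-6)) + (1*3 - 8*(-6)) + (8*7 - (-1)*3) + ((-1)*(-6) - (-4)*7)
= 174
Area = |174|/2 = 87

87


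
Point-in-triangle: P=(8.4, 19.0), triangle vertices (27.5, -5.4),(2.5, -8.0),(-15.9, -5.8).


Cross products: AB x AP = -659.66, BC x BP = -509.78, CA x CP = 1066.6
All same sign? no

No, outside


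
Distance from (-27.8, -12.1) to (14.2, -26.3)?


dx=42, dy=-14.2
d^2 = 42^2 + (-14.2)^2 = 1965.64
d = sqrt(1965.64) = 44.3355

44.3355


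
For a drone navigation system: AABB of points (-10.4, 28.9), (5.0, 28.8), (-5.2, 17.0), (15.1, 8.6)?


x range: [-10.4, 15.1]
y range: [8.6, 28.9]
Bounding box: (-10.4,8.6) to (15.1,28.9)

(-10.4,8.6) to (15.1,28.9)


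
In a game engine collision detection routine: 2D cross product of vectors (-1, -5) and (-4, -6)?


u x v = u_x*v_y - u_y*v_x = (-1)*(-6) - (-5)*(-4)
= 6 - 20 = -14

-14


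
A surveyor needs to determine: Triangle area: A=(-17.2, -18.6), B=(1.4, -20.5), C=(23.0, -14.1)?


Area = |x_A(y_B-y_C) + x_B(y_C-y_A) + x_C(y_A-y_B)|/2
= |110.08 + 6.3 + 43.7|/2
= 160.08/2 = 80.04

80.04


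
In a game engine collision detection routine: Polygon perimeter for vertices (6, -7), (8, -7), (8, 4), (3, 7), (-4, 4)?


Sides: (6, -7)->(8, -7): sqrt(4) = 2, (8, -7)->(8, 4): sqrt(121) = 11, (8, 4)->(3, 7): sqrt(34) = 5.830952, (3, 7)->(-4, 4): sqrt(58) = 7.615773, (-4, 4)->(6, -7): sqrt(221) = 14.866069
Sum = 41.312794
Perimeter = 41.3128

41.3128


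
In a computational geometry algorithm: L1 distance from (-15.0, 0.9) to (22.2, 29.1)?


|(-15)-22.2| + |0.9-29.1| = 37.2 + 28.2 = 65.4

65.4


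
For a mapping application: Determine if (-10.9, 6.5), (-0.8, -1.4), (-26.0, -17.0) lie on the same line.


Cross product: ((-0.8)-(-10.9))*((-17)-6.5) - ((-1.4)-6.5)*((-26)-(-10.9))
= -356.64

No, not collinear


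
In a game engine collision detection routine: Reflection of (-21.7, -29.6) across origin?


Reflection over origin: (x,y) -> (-x,-y)
(-21.7, -29.6) -> (21.7, 29.6)

(21.7, 29.6)


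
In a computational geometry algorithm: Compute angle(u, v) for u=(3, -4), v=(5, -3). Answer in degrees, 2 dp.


u.v = 27, |u| = sqrt(25) = 5, |v| = sqrt(34) = 5.831
cos(theta) = u.v/(|u||v|) = 27/sqrt(850) = 0.926092
theta = acos(0.926092) = 22.17 degrees

22.17 degrees


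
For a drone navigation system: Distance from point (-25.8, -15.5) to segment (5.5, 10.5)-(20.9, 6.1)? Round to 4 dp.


Project P onto AB: t = 0 (clamped to [0,1])
Closest point on segment: (5.5, 10.5)
Distance: 40.6902

40.6902


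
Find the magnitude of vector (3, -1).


|u| = sqrt(3^2 + (-1)^2) = sqrt(10) = 3.1623

3.1623


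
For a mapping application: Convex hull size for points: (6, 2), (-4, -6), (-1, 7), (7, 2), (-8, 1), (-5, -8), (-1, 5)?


Convex hull vertices (CCW): (-8, 1), (-5, -8), (7, 2), (-1, 7)
Count = 4

4


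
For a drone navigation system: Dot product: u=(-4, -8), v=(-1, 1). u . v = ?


u . v = u_x*v_x + u_y*v_y = (-4)*(-1) + (-8)*1
= 4 + (-8) = -4

-4


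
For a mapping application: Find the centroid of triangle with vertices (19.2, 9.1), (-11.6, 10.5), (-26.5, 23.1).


Centroid = ((x_A+x_B+x_C)/3, (y_A+y_B+y_C)/3)
= ((19.2+(-11.6)+(-26.5))/3, (9.1+10.5+23.1)/3)
= (-6.3, 14.2333)

(-6.3, 14.2333)


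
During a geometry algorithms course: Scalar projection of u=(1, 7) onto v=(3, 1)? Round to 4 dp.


u.v = 10, |v| = sqrt(10) = 3.1623
Scalar projection = u.v / |v| = 10 / sqrt(10) = 3.1623

3.1623


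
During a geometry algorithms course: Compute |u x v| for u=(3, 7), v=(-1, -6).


|u x v| = |3*(-6) - 7*(-1)|
= |(-18) - (-7)| = 11

11


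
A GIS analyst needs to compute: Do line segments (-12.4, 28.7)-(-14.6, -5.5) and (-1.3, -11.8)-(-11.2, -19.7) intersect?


Cross products: d1=-488.64, d2=-167.44, d3=468.72, d4=147.52
d1*d2 < 0 and d3*d4 < 0? no

No, they don't intersect


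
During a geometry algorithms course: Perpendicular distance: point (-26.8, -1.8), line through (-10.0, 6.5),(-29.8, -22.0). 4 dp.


|cross product| = 314.46
|line direction| = sqrt(1204.29) = 34.7029
Distance = 314.46/sqrt(1204.29) = 9.0615

9.0615


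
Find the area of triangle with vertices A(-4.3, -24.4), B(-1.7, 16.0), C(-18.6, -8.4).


Area = |x_A(y_B-y_C) + x_B(y_C-y_A) + x_C(y_A-y_B)|/2
= |(-104.92) + (-27.2) + 751.44|/2
= 619.32/2 = 309.66

309.66


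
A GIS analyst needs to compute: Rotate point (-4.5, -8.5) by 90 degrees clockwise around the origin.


90° CW: (x,y) -> (y, -x)
(-4.5,-8.5) -> (-8.5, 4.5)

(-8.5, 4.5)


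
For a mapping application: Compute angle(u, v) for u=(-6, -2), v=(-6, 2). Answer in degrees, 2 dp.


u.v = 32, |u| = sqrt(40) = 6.3246, |v| = sqrt(40) = 6.3246
cos(theta) = u.v/(|u||v|) = 32/sqrt(1600) = 0.8
theta = acos(0.8) = 36.87 degrees

36.87 degrees


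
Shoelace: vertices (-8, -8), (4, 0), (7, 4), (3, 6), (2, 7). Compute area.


Shoelace sum: ((-8)*0 - 4*(-8)) + (4*4 - 7*0) + (7*6 - 3*4) + (3*7 - 2*6) + (2*(-8) - (-8)*7)
= 127
Area = |127|/2 = 63.5

63.5


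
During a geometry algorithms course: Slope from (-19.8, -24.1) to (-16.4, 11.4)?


slope = (y2-y1)/(x2-x1) = (11.4-(-24.1))/((-16.4)-(-19.8)) = 35.5/3.4 = 10.4412

10.4412


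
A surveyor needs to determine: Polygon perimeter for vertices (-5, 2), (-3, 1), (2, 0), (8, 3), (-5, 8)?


Sides: (-5, 2)->(-3, 1): sqrt(5) = 2.236068, (-3, 1)->(2, 0): sqrt(26) = 5.09902, (2, 0)->(8, 3): sqrt(45) = 6.708204, (8, 3)->(-5, 8): sqrt(194) = 13.928388, (-5, 8)->(-5, 2): sqrt(36) = 6
Sum = 33.97168
Perimeter = 33.9717

33.9717


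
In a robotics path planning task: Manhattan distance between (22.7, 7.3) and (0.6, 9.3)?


|22.7-0.6| + |7.3-9.3| = 22.1 + 2 = 24.1

24.1


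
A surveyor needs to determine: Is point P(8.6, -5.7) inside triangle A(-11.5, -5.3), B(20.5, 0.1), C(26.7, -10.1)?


Cross products: AB x AP = -121.34, BC x BP = -157.34, CA x CP = -81.2
All same sign? yes

Yes, inside


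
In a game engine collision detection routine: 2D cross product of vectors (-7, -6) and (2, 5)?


u x v = u_x*v_y - u_y*v_x = (-7)*5 - (-6)*2
= (-35) - (-12) = -23

-23


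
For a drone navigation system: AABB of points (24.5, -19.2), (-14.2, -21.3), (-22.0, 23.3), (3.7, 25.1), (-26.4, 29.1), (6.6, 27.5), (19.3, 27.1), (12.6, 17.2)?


x range: [-26.4, 24.5]
y range: [-21.3, 29.1]
Bounding box: (-26.4,-21.3) to (24.5,29.1)

(-26.4,-21.3) to (24.5,29.1)


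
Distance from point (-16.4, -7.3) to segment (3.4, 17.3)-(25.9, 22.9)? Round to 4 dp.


Project P onto AB: t = 0 (clamped to [0,1])
Closest point on segment: (3.4, 17.3)
Distance: 31.5785

31.5785


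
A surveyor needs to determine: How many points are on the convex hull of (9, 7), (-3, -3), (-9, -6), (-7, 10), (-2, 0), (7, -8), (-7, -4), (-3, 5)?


Convex hull vertices (CCW): (-9, -6), (7, -8), (9, 7), (-7, 10)
Count = 4

4


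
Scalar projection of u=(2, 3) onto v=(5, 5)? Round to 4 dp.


u.v = 25, |v| = sqrt(50) = 7.0711
Scalar projection = u.v / |v| = 25 / sqrt(50) = 3.5355

3.5355


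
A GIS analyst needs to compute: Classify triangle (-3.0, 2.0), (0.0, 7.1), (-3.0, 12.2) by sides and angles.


Side lengths squared: AB^2=35.01, BC^2=35.01, CA^2=104.04
Sorted: [35.01, 35.01, 104.04]
By sides: Isosceles, By angles: Obtuse

Isosceles, Obtuse


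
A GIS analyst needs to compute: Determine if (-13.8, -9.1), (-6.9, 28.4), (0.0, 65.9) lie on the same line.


Cross product: ((-6.9)-(-13.8))*(65.9-(-9.1)) - (28.4-(-9.1))*(0-(-13.8))
= 0

Yes, collinear


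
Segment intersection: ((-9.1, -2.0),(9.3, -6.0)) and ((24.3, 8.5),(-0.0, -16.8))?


Cross products: d1=-589.87, d2=-27.15, d3=326.8, d4=-235.92
d1*d2 < 0 and d3*d4 < 0? no

No, they don't intersect


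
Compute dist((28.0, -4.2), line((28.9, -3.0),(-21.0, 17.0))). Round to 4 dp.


|cross product| = 77.88
|line direction| = sqrt(2890.01) = 53.7588
Distance = 77.88/sqrt(2890.01) = 1.4487

1.4487


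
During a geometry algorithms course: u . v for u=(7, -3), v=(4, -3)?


u . v = u_x*v_x + u_y*v_y = 7*4 + (-3)*(-3)
= 28 + 9 = 37

37


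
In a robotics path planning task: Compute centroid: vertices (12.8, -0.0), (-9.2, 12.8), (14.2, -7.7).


Centroid = ((x_A+x_B+x_C)/3, (y_A+y_B+y_C)/3)
= ((12.8+(-9.2)+14.2)/3, (0+12.8+(-7.7))/3)
= (5.9333, 1.7)

(5.9333, 1.7)


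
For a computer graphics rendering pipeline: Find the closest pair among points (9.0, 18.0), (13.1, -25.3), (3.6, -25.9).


d(P0,P1) = 43.4937, d(P0,P2) = 44.2309, d(P1,P2) = 9.5189
Closest: P1 and P2

Closest pair: (13.1, -25.3) and (3.6, -25.9), distance = 9.5189


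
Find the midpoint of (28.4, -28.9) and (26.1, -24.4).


M = ((28.4+26.1)/2, ((-28.9)+(-24.4))/2)
= (27.25, -26.65)

(27.25, -26.65)


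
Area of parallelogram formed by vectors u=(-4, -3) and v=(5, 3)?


|u x v| = |(-4)*3 - (-3)*5|
= |(-12) - (-15)| = 3

3


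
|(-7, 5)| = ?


|u| = sqrt((-7)^2 + 5^2) = sqrt(74) = 8.6023

8.6023


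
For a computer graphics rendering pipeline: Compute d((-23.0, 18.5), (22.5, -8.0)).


dx=45.5, dy=-26.5
d^2 = 45.5^2 + (-26.5)^2 = 2772.5
d = sqrt(2772.5) = 52.6545

52.6545


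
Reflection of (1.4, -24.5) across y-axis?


Reflection over y-axis: (x,y) -> (-x,y)
(1.4, -24.5) -> (-1.4, -24.5)

(-1.4, -24.5)


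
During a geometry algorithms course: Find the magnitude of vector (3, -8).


|u| = sqrt(3^2 + (-8)^2) = sqrt(73) = 8.544

8.544


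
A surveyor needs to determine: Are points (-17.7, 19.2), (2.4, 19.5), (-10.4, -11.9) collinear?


Cross product: (2.4-(-17.7))*((-11.9)-19.2) - (19.5-19.2)*((-10.4)-(-17.7))
= -627.3

No, not collinear


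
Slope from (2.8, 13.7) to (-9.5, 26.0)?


slope = (y2-y1)/(x2-x1) = (26-13.7)/((-9.5)-2.8) = 12.3/(-12.3) = -1

-1


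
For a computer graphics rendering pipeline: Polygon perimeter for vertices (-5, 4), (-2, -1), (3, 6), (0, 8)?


Sides: (-5, 4)->(-2, -1): sqrt(34) = 5.830952, (-2, -1)->(3, 6): sqrt(74) = 8.602325, (3, 6)->(0, 8): sqrt(13) = 3.605551, (0, 8)->(-5, 4): sqrt(41) = 6.403124
Sum = 24.441952
Perimeter = 24.442

24.442


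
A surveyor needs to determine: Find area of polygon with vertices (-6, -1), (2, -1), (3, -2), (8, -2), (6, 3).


Shoelace sum: ((-6)*(-1) - 2*(-1)) + (2*(-2) - 3*(-1)) + (3*(-2) - 8*(-2)) + (8*3 - 6*(-2)) + (6*(-1) - (-6)*3)
= 65
Area = |65|/2 = 32.5

32.5


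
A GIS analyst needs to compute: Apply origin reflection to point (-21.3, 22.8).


Reflection over origin: (x,y) -> (-x,-y)
(-21.3, 22.8) -> (21.3, -22.8)

(21.3, -22.8)


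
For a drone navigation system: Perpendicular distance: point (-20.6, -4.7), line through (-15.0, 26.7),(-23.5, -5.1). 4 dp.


|cross product| = 88.82
|line direction| = sqrt(1083.49) = 32.9164
Distance = 88.82/sqrt(1083.49) = 2.6984

2.6984


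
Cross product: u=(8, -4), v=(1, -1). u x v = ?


u x v = u_x*v_y - u_y*v_x = 8*(-1) - (-4)*1
= (-8) - (-4) = -4

-4


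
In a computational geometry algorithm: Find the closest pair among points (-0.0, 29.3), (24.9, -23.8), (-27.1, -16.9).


d(P0,P1) = 58.6483, d(P0,P2) = 53.5616, d(P1,P2) = 52.4558
Closest: P1 and P2

Closest pair: (24.9, -23.8) and (-27.1, -16.9), distance = 52.4558


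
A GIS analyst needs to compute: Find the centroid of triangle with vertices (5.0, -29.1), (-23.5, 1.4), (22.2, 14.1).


Centroid = ((x_A+x_B+x_C)/3, (y_A+y_B+y_C)/3)
= ((5+(-23.5)+22.2)/3, ((-29.1)+1.4+14.1)/3)
= (1.2333, -4.5333)

(1.2333, -4.5333)


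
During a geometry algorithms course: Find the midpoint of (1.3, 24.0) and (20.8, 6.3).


M = ((1.3+20.8)/2, (24+6.3)/2)
= (11.05, 15.15)

(11.05, 15.15)


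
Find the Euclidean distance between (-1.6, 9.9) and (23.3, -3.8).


dx=24.9, dy=-13.7
d^2 = 24.9^2 + (-13.7)^2 = 807.7
d = sqrt(807.7) = 28.4201

28.4201


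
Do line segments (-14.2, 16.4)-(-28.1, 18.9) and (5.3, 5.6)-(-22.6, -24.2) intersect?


Cross products: d1=-882.42, d2=-1366.39, d3=101.37, d4=585.34
d1*d2 < 0 and d3*d4 < 0? no

No, they don't intersect


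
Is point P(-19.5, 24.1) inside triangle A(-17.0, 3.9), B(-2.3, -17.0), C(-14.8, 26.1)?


Cross products: AB x AP = 244.69, BC x BP = 227.57, CA x CP = -99.94
All same sign? no

No, outside


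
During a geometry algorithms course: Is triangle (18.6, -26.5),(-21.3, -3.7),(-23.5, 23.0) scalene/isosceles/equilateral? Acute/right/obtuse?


Side lengths squared: AB^2=2111.85, BC^2=717.73, CA^2=4222.66
Sorted: [717.73, 2111.85, 4222.66]
By sides: Scalene, By angles: Obtuse

Scalene, Obtuse


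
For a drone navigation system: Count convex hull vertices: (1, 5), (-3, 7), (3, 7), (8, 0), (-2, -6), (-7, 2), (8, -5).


Convex hull vertices (CCW): (-7, 2), (-2, -6), (8, -5), (8, 0), (3, 7), (-3, 7)
Count = 6

6


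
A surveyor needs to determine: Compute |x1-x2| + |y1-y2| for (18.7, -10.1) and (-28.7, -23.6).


|18.7-(-28.7)| + |(-10.1)-(-23.6)| = 47.4 + 13.5 = 60.9

60.9


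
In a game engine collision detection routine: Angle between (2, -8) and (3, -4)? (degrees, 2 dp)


u.v = 38, |u| = sqrt(68) = 8.2462, |v| = sqrt(25) = 5
cos(theta) = u.v/(|u||v|) = 38/sqrt(1700) = 0.921635
theta = acos(0.921635) = 22.83 degrees

22.83 degrees


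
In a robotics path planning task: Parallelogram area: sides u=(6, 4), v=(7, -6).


|u x v| = |6*(-6) - 4*7|
= |(-36) - 28| = 64

64


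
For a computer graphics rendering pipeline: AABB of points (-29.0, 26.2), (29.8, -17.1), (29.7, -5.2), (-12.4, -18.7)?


x range: [-29, 29.8]
y range: [-18.7, 26.2]
Bounding box: (-29,-18.7) to (29.8,26.2)

(-29,-18.7) to (29.8,26.2)


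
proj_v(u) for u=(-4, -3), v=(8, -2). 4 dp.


u.v = -26, |v| = sqrt(68) = 8.2462
Scalar projection = u.v / |v| = -26 / sqrt(68) = -3.153

-3.153


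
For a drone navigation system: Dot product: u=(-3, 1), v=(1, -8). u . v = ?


u . v = u_x*v_x + u_y*v_y = (-3)*1 + 1*(-8)
= (-3) + (-8) = -11

-11


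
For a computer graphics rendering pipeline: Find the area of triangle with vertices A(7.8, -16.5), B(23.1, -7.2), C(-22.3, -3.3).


Area = |x_A(y_B-y_C) + x_B(y_C-y_A) + x_C(y_A-y_B)|/2
= |(-30.42) + 304.92 + 207.39|/2
= 481.89/2 = 240.945

240.945


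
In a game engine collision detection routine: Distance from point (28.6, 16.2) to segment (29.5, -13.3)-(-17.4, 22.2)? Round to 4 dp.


Project P onto AB: t = 0.3149 (clamped to [0,1])
Closest point on segment: (14.7319, -2.1216)
Distance: 22.9784

22.9784


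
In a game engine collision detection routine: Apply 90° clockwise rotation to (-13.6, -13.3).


90° CW: (x,y) -> (y, -x)
(-13.6,-13.3) -> (-13.3, 13.6)

(-13.3, 13.6)


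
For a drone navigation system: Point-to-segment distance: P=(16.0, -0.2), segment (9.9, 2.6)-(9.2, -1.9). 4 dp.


Project P onto AB: t = 0.4016 (clamped to [0,1])
Closest point on segment: (9.6189, 0.7926)
Distance: 6.4579

6.4579


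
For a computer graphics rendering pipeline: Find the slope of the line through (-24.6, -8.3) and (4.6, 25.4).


slope = (y2-y1)/(x2-x1) = (25.4-(-8.3))/(4.6-(-24.6)) = 33.7/29.2 = 1.1541

1.1541


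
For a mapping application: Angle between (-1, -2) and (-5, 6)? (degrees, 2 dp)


u.v = -7, |u| = sqrt(5) = 2.2361, |v| = sqrt(61) = 7.8102
cos(theta) = u.v/(|u||v|) = -7/sqrt(305) = -0.400819
theta = acos(-0.400819) = 113.63 degrees

113.63 degrees


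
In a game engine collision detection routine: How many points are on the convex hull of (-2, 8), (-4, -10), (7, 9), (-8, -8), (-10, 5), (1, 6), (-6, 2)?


Convex hull vertices (CCW): (-10, 5), (-8, -8), (-4, -10), (7, 9), (-2, 8)
Count = 5

5


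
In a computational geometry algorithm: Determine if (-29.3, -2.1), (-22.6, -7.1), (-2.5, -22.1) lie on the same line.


Cross product: ((-22.6)-(-29.3))*((-22.1)-(-2.1)) - ((-7.1)-(-2.1))*((-2.5)-(-29.3))
= 0

Yes, collinear


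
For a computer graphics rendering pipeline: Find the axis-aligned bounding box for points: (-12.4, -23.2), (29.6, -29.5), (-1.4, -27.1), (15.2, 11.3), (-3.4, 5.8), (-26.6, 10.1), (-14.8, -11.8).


x range: [-26.6, 29.6]
y range: [-29.5, 11.3]
Bounding box: (-26.6,-29.5) to (29.6,11.3)

(-26.6,-29.5) to (29.6,11.3)


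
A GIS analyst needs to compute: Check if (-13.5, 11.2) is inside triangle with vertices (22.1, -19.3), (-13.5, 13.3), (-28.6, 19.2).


Cross products: AB x AP = 74.76, BC x BP = 31.71, CA x CP = 175.75
All same sign? yes

Yes, inside


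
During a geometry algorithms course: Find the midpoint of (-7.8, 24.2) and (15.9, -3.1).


M = (((-7.8)+15.9)/2, (24.2+(-3.1))/2)
= (4.05, 10.55)

(4.05, 10.55)


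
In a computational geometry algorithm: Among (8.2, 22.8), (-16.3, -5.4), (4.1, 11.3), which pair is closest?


d(P0,P1) = 37.3563, d(P0,P2) = 12.209, d(P1,P2) = 26.3638
Closest: P0 and P2

Closest pair: (8.2, 22.8) and (4.1, 11.3), distance = 12.209


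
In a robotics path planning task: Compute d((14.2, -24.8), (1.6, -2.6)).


dx=-12.6, dy=22.2
d^2 = (-12.6)^2 + 22.2^2 = 651.6
d = sqrt(651.6) = 25.5265

25.5265


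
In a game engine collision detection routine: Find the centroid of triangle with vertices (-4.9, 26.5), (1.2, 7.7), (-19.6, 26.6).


Centroid = ((x_A+x_B+x_C)/3, (y_A+y_B+y_C)/3)
= (((-4.9)+1.2+(-19.6))/3, (26.5+7.7+26.6)/3)
= (-7.7667, 20.2667)

(-7.7667, 20.2667)


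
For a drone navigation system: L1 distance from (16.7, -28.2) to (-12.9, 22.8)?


|16.7-(-12.9)| + |(-28.2)-22.8| = 29.6 + 51 = 80.6

80.6


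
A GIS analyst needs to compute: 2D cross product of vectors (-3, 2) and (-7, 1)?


u x v = u_x*v_y - u_y*v_x = (-3)*1 - 2*(-7)
= (-3) - (-14) = 11

11


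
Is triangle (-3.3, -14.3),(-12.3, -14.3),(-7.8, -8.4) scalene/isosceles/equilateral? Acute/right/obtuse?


Side lengths squared: AB^2=81, BC^2=55.06, CA^2=55.06
Sorted: [55.06, 55.06, 81]
By sides: Isosceles, By angles: Acute

Isosceles, Acute


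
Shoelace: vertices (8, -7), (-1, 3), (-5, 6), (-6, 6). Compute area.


Shoelace sum: (8*3 - (-1)*(-7)) + ((-1)*6 - (-5)*3) + ((-5)*6 - (-6)*6) + ((-6)*(-7) - 8*6)
= 26
Area = |26|/2 = 13

13


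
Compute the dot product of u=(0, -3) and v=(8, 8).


u . v = u_x*v_x + u_y*v_y = 0*8 + (-3)*8
= 0 + (-24) = -24

-24


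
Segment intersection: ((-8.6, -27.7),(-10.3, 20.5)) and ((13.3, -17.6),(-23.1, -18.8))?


Cross products: d1=341.36, d2=-1415.16, d3=-1072.75, d4=683.77
d1*d2 < 0 and d3*d4 < 0? yes

Yes, they intersect


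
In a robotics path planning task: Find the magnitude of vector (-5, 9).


|u| = sqrt((-5)^2 + 9^2) = sqrt(106) = 10.2956

10.2956


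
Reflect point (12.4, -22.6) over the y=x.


Reflection over y=x: (x,y) -> (y,x)
(12.4, -22.6) -> (-22.6, 12.4)

(-22.6, 12.4)


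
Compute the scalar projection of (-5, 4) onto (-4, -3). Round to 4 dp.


u.v = 8, |v| = sqrt(25) = 5
Scalar projection = u.v / |v| = 8 / sqrt(25) = 1.6

1.6


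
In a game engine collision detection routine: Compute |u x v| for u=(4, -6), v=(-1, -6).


|u x v| = |4*(-6) - (-6)*(-1)|
= |(-24) - 6| = 30

30


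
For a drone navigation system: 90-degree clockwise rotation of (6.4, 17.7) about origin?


90° CW: (x,y) -> (y, -x)
(6.4,17.7) -> (17.7, -6.4)

(17.7, -6.4)


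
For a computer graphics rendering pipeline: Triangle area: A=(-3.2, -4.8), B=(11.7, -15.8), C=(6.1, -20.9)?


Area = |x_A(y_B-y_C) + x_B(y_C-y_A) + x_C(y_A-y_B)|/2
= |(-16.32) + (-188.37) + 67.1|/2
= 137.59/2 = 68.795

68.795


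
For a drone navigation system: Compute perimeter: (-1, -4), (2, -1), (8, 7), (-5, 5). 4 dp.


Sides: (-1, -4)->(2, -1): sqrt(18) = 4.242641, (2, -1)->(8, 7): sqrt(100) = 10, (8, 7)->(-5, 5): sqrt(173) = 13.152946, (-5, 5)->(-1, -4): sqrt(97) = 9.848858
Sum = 37.244445
Perimeter = 37.2444

37.2444


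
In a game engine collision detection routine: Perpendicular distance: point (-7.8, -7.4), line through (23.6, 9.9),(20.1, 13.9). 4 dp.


|cross product| = 186.15
|line direction| = sqrt(28.25) = 5.3151
Distance = 186.15/sqrt(28.25) = 35.023

35.023


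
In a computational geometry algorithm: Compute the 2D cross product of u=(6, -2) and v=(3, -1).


u x v = u_x*v_y - u_y*v_x = 6*(-1) - (-2)*3
= (-6) - (-6) = 0

0


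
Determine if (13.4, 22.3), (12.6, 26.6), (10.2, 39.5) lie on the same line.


Cross product: (12.6-13.4)*(39.5-22.3) - (26.6-22.3)*(10.2-13.4)
= 0

Yes, collinear


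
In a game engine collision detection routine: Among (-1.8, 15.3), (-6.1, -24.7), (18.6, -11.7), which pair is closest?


d(P0,P1) = 40.2305, d(P0,P2) = 33.8402, d(P1,P2) = 27.9122
Closest: P1 and P2

Closest pair: (-6.1, -24.7) and (18.6, -11.7), distance = 27.9122


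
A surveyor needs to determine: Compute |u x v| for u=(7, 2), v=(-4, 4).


|u x v| = |7*4 - 2*(-4)|
= |28 - (-8)| = 36

36


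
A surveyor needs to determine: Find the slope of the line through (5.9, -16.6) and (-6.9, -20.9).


slope = (y2-y1)/(x2-x1) = ((-20.9)-(-16.6))/((-6.9)-5.9) = (-4.3)/(-12.8) = 0.3359

0.3359


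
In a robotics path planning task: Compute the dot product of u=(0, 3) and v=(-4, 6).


u . v = u_x*v_x + u_y*v_y = 0*(-4) + 3*6
= 0 + 18 = 18

18


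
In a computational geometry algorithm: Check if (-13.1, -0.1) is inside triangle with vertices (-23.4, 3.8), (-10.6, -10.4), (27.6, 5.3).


Cross products: AB x AP = 96.34, BC x BP = 432.71, CA x CP = 214.35
All same sign? yes

Yes, inside


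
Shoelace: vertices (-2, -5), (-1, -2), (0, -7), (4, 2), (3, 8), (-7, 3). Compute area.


Shoelace sum: ((-2)*(-2) - (-1)*(-5)) + ((-1)*(-7) - 0*(-2)) + (0*2 - 4*(-7)) + (4*8 - 3*2) + (3*3 - (-7)*8) + ((-7)*(-5) - (-2)*3)
= 166
Area = |166|/2 = 83

83


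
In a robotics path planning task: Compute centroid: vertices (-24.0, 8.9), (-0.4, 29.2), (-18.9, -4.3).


Centroid = ((x_A+x_B+x_C)/3, (y_A+y_B+y_C)/3)
= (((-24)+(-0.4)+(-18.9))/3, (8.9+29.2+(-4.3))/3)
= (-14.4333, 11.2667)

(-14.4333, 11.2667)


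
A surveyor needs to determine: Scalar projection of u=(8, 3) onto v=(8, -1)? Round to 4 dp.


u.v = 61, |v| = sqrt(65) = 8.0623
Scalar projection = u.v / |v| = 61 / sqrt(65) = 7.5661

7.5661


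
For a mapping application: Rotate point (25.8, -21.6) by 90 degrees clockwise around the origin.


90° CW: (x,y) -> (y, -x)
(25.8,-21.6) -> (-21.6, -25.8)

(-21.6, -25.8)


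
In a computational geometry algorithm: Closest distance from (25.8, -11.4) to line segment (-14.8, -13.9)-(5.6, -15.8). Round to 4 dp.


Project P onto AB: t = 1 (clamped to [0,1])
Closest point on segment: (5.6, -15.8)
Distance: 20.6737

20.6737


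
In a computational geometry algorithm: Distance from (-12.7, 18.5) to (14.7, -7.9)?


dx=27.4, dy=-26.4
d^2 = 27.4^2 + (-26.4)^2 = 1447.72
d = sqrt(1447.72) = 38.0489

38.0489


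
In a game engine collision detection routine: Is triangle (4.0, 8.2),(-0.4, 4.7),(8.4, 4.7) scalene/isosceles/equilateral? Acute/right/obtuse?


Side lengths squared: AB^2=31.61, BC^2=77.44, CA^2=31.61
Sorted: [31.61, 31.61, 77.44]
By sides: Isosceles, By angles: Obtuse

Isosceles, Obtuse


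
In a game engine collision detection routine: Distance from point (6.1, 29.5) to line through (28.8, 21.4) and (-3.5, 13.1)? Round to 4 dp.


|cross product| = 450.04
|line direction| = sqrt(1112.18) = 33.3494
Distance = 450.04/sqrt(1112.18) = 13.4947

13.4947


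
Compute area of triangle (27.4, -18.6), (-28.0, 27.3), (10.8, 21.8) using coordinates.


Area = |x_A(y_B-y_C) + x_B(y_C-y_A) + x_C(y_A-y_B)|/2
= |150.7 + (-1131.2) + (-495.72)|/2
= 1476.22/2 = 738.11

738.11


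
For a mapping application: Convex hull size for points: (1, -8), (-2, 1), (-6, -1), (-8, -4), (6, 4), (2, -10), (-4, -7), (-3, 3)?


Convex hull vertices (CCW): (-8, -4), (-4, -7), (2, -10), (6, 4), (-3, 3), (-6, -1)
Count = 6

6


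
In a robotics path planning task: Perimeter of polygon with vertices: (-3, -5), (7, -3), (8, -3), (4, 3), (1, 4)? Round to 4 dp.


Sides: (-3, -5)->(7, -3): sqrt(104) = 10.198039, (7, -3)->(8, -3): sqrt(1) = 1, (8, -3)->(4, 3): sqrt(52) = 7.211103, (4, 3)->(1, 4): sqrt(10) = 3.162278, (1, 4)->(-3, -5): sqrt(97) = 9.848858
Sum = 31.420278
Perimeter = 31.4203

31.4203


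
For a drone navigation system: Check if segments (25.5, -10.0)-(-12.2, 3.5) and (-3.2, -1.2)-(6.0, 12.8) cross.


Cross products: d1=-482.76, d2=169.24, d3=55.69, d4=-596.31
d1*d2 < 0 and d3*d4 < 0? yes

Yes, they intersect


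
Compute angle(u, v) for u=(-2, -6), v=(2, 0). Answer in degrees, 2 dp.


u.v = -4, |u| = sqrt(40) = 6.3246, |v| = sqrt(4) = 2
cos(theta) = u.v/(|u||v|) = -4/sqrt(160) = -0.316228
theta = acos(-0.316228) = 108.43 degrees

108.43 degrees


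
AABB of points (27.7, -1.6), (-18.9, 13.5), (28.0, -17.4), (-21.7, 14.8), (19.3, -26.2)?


x range: [-21.7, 28]
y range: [-26.2, 14.8]
Bounding box: (-21.7,-26.2) to (28,14.8)

(-21.7,-26.2) to (28,14.8)


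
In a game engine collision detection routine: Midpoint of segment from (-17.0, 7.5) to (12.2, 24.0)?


M = (((-17)+12.2)/2, (7.5+24)/2)
= (-2.4, 15.75)

(-2.4, 15.75)


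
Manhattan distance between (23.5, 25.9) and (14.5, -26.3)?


|23.5-14.5| + |25.9-(-26.3)| = 9 + 52.2 = 61.2

61.2


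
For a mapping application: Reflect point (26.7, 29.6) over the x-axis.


Reflection over x-axis: (x,y) -> (x,-y)
(26.7, 29.6) -> (26.7, -29.6)

(26.7, -29.6)


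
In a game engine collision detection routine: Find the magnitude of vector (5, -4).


|u| = sqrt(5^2 + (-4)^2) = sqrt(41) = 6.4031

6.4031


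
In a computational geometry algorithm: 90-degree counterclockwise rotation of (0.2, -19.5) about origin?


90° CCW: (x,y) -> (-y, x)
(0.2,-19.5) -> (19.5, 0.2)

(19.5, 0.2)


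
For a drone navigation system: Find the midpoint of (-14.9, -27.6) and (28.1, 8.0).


M = (((-14.9)+28.1)/2, ((-27.6)+8)/2)
= (6.6, -9.8)

(6.6, -9.8)


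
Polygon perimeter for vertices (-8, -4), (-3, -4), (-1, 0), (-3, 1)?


Sides: (-8, -4)->(-3, -4): sqrt(25) = 5, (-3, -4)->(-1, 0): sqrt(20) = 4.472136, (-1, 0)->(-3, 1): sqrt(5) = 2.236068, (-3, 1)->(-8, -4): sqrt(50) = 7.071068
Sum = 18.779272
Perimeter = 18.7793

18.7793


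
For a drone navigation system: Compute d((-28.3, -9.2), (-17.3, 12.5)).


dx=11, dy=21.7
d^2 = 11^2 + 21.7^2 = 591.89
d = sqrt(591.89) = 24.3288

24.3288


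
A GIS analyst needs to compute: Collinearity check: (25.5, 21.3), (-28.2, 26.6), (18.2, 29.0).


Cross product: ((-28.2)-25.5)*(29-21.3) - (26.6-21.3)*(18.2-25.5)
= -374.8

No, not collinear


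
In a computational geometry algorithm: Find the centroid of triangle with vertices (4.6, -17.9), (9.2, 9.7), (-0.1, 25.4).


Centroid = ((x_A+x_B+x_C)/3, (y_A+y_B+y_C)/3)
= ((4.6+9.2+(-0.1))/3, ((-17.9)+9.7+25.4)/3)
= (4.5667, 5.7333)

(4.5667, 5.7333)


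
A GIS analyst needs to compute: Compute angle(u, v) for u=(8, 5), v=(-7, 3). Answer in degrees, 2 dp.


u.v = -41, |u| = sqrt(89) = 9.434, |v| = sqrt(58) = 7.6158
cos(theta) = u.v/(|u||v|) = -41/sqrt(5162) = -0.570657
theta = acos(-0.570657) = 124.8 degrees

124.8 degrees


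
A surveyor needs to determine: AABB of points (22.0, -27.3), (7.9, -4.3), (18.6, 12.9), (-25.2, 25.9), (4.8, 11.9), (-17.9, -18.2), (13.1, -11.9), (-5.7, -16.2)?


x range: [-25.2, 22]
y range: [-27.3, 25.9]
Bounding box: (-25.2,-27.3) to (22,25.9)

(-25.2,-27.3) to (22,25.9)


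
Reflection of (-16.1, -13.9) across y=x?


Reflection over y=x: (x,y) -> (y,x)
(-16.1, -13.9) -> (-13.9, -16.1)

(-13.9, -16.1)


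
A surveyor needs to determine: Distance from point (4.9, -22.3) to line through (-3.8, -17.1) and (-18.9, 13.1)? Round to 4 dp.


|cross product| = 184.22
|line direction| = sqrt(1140.05) = 33.7646
Distance = 184.22/sqrt(1140.05) = 5.456

5.456


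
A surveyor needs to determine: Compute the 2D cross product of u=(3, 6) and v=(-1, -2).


u x v = u_x*v_y - u_y*v_x = 3*(-2) - 6*(-1)
= (-6) - (-6) = 0

0


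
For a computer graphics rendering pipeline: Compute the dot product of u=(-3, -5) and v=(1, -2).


u . v = u_x*v_x + u_y*v_y = (-3)*1 + (-5)*(-2)
= (-3) + 10 = 7

7


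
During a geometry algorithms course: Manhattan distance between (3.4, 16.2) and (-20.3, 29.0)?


|3.4-(-20.3)| + |16.2-29| = 23.7 + 12.8 = 36.5

36.5


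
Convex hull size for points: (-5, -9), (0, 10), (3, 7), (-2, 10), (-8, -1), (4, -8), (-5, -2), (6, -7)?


Convex hull vertices (CCW): (-8, -1), (-5, -9), (4, -8), (6, -7), (3, 7), (0, 10), (-2, 10)
Count = 7

7


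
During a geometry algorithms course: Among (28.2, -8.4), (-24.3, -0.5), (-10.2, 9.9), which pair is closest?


d(P0,P1) = 53.0911, d(P0,P2) = 42.5376, d(P1,P2) = 17.5206
Closest: P1 and P2

Closest pair: (-24.3, -0.5) and (-10.2, 9.9), distance = 17.5206


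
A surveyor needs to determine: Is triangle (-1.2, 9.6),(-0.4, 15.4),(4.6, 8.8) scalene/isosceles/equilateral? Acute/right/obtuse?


Side lengths squared: AB^2=34.28, BC^2=68.56, CA^2=34.28
Sorted: [34.28, 34.28, 68.56]
By sides: Isosceles, By angles: Right

Isosceles, Right


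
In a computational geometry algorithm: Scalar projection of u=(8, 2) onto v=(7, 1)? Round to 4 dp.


u.v = 58, |v| = sqrt(50) = 7.0711
Scalar projection = u.v / |v| = 58 / sqrt(50) = 8.2024

8.2024


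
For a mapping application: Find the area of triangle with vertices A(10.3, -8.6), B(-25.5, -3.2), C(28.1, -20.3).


Area = |x_A(y_B-y_C) + x_B(y_C-y_A) + x_C(y_A-y_B)|/2
= |176.13 + 298.35 + (-151.74)|/2
= 322.74/2 = 161.37

161.37


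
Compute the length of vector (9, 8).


|u| = sqrt(9^2 + 8^2) = sqrt(145) = 12.0416

12.0416


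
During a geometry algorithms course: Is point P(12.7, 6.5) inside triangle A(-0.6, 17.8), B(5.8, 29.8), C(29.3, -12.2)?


Cross products: AB x AP = -231.92, BC x BP = -257.75, CA x CP = -61.13
All same sign? yes

Yes, inside


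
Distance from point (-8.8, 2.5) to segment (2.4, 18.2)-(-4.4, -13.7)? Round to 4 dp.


Project P onto AB: t = 0.5424 (clamped to [0,1])
Closest point on segment: (-1.2881, 0.8987)
Distance: 7.6807

7.6807


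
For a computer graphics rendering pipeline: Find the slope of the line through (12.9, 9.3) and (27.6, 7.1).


slope = (y2-y1)/(x2-x1) = (7.1-9.3)/(27.6-12.9) = (-2.2)/14.7 = -0.1497

-0.1497


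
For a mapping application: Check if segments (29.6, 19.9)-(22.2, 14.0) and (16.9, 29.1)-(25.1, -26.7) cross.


Cross products: d1=633.22, d2=171.92, d3=-143.01, d4=318.29
d1*d2 < 0 and d3*d4 < 0? no

No, they don't intersect


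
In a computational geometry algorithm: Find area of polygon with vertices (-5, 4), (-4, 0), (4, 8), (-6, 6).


Shoelace sum: ((-5)*0 - (-4)*4) + ((-4)*8 - 4*0) + (4*6 - (-6)*8) + ((-6)*4 - (-5)*6)
= 62
Area = |62|/2 = 31

31


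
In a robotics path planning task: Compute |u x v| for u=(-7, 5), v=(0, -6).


|u x v| = |(-7)*(-6) - 5*0|
= |42 - 0| = 42

42


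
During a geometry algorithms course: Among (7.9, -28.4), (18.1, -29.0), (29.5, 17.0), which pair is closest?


d(P0,P1) = 10.2176, d(P0,P2) = 50.2764, d(P1,P2) = 47.3916
Closest: P0 and P1

Closest pair: (7.9, -28.4) and (18.1, -29.0), distance = 10.2176


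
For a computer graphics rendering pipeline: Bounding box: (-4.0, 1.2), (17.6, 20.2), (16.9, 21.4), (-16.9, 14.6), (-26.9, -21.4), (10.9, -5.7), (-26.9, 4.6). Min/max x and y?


x range: [-26.9, 17.6]
y range: [-21.4, 21.4]
Bounding box: (-26.9,-21.4) to (17.6,21.4)

(-26.9,-21.4) to (17.6,21.4)
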